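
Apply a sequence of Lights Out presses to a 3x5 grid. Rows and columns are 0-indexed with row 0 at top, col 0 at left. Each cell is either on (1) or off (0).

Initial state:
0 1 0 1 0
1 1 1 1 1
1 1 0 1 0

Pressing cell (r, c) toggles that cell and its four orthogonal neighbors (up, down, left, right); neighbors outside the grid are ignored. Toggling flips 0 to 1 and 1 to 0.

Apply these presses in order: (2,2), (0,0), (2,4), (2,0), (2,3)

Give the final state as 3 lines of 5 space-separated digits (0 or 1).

Answer: 1 0 0 1 0
1 1 0 0 0
0 1 0 0 0

Derivation:
After press 1 at (2,2):
0 1 0 1 0
1 1 0 1 1
1 0 1 0 0

After press 2 at (0,0):
1 0 0 1 0
0 1 0 1 1
1 0 1 0 0

After press 3 at (2,4):
1 0 0 1 0
0 1 0 1 0
1 0 1 1 1

After press 4 at (2,0):
1 0 0 1 0
1 1 0 1 0
0 1 1 1 1

After press 5 at (2,3):
1 0 0 1 0
1 1 0 0 0
0 1 0 0 0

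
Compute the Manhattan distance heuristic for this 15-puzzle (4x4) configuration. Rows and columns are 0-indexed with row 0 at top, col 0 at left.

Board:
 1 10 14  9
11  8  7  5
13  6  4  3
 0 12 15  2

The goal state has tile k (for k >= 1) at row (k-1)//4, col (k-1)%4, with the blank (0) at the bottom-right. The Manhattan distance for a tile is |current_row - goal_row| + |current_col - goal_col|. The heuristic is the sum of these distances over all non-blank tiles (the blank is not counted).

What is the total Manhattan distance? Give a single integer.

Tile 1: at (0,0), goal (0,0), distance |0-0|+|0-0| = 0
Tile 10: at (0,1), goal (2,1), distance |0-2|+|1-1| = 2
Tile 14: at (0,2), goal (3,1), distance |0-3|+|2-1| = 4
Tile 9: at (0,3), goal (2,0), distance |0-2|+|3-0| = 5
Tile 11: at (1,0), goal (2,2), distance |1-2|+|0-2| = 3
Tile 8: at (1,1), goal (1,3), distance |1-1|+|1-3| = 2
Tile 7: at (1,2), goal (1,2), distance |1-1|+|2-2| = 0
Tile 5: at (1,3), goal (1,0), distance |1-1|+|3-0| = 3
Tile 13: at (2,0), goal (3,0), distance |2-3|+|0-0| = 1
Tile 6: at (2,1), goal (1,1), distance |2-1|+|1-1| = 1
Tile 4: at (2,2), goal (0,3), distance |2-0|+|2-3| = 3
Tile 3: at (2,3), goal (0,2), distance |2-0|+|3-2| = 3
Tile 12: at (3,1), goal (2,3), distance |3-2|+|1-3| = 3
Tile 15: at (3,2), goal (3,2), distance |3-3|+|2-2| = 0
Tile 2: at (3,3), goal (0,1), distance |3-0|+|3-1| = 5
Sum: 0 + 2 + 4 + 5 + 3 + 2 + 0 + 3 + 1 + 1 + 3 + 3 + 3 + 0 + 5 = 35

Answer: 35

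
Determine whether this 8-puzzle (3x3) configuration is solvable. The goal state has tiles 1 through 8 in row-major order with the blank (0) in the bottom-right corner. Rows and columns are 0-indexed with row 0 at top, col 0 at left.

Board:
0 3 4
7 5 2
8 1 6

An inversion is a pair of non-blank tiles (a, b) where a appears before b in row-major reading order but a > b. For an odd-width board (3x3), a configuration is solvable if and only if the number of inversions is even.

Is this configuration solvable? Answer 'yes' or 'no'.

Answer: no

Derivation:
Inversions (pairs i<j in row-major order where tile[i] > tile[j] > 0): 13
13 is odd, so the puzzle is not solvable.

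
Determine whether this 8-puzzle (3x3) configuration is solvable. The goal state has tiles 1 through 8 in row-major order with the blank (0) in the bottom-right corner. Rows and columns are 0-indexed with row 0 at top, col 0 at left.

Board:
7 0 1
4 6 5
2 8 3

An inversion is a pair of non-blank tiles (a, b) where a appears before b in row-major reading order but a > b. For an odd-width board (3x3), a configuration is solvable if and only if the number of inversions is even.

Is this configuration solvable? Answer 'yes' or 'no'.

Inversions (pairs i<j in row-major order where tile[i] > tile[j] > 0): 14
14 is even, so the puzzle is solvable.

Answer: yes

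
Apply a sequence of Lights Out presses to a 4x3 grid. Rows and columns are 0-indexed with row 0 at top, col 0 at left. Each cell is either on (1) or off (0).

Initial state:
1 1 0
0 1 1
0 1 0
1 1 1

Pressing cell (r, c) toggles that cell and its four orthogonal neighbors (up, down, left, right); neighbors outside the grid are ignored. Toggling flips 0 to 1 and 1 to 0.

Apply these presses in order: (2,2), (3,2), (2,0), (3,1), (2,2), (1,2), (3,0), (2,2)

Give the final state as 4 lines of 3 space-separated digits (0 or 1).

After press 1 at (2,2):
1 1 0
0 1 0
0 0 1
1 1 0

After press 2 at (3,2):
1 1 0
0 1 0
0 0 0
1 0 1

After press 3 at (2,0):
1 1 0
1 1 0
1 1 0
0 0 1

After press 4 at (3,1):
1 1 0
1 1 0
1 0 0
1 1 0

After press 5 at (2,2):
1 1 0
1 1 1
1 1 1
1 1 1

After press 6 at (1,2):
1 1 1
1 0 0
1 1 0
1 1 1

After press 7 at (3,0):
1 1 1
1 0 0
0 1 0
0 0 1

After press 8 at (2,2):
1 1 1
1 0 1
0 0 1
0 0 0

Answer: 1 1 1
1 0 1
0 0 1
0 0 0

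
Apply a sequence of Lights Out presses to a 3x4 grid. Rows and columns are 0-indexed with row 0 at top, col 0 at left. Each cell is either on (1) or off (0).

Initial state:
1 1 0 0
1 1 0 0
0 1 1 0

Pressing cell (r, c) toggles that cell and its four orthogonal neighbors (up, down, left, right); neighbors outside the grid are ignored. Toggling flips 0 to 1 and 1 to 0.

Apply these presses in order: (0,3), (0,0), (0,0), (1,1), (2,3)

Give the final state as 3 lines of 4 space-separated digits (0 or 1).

Answer: 1 0 1 1
0 0 1 0
0 0 0 1

Derivation:
After press 1 at (0,3):
1 1 1 1
1 1 0 1
0 1 1 0

After press 2 at (0,0):
0 0 1 1
0 1 0 1
0 1 1 0

After press 3 at (0,0):
1 1 1 1
1 1 0 1
0 1 1 0

After press 4 at (1,1):
1 0 1 1
0 0 1 1
0 0 1 0

After press 5 at (2,3):
1 0 1 1
0 0 1 0
0 0 0 1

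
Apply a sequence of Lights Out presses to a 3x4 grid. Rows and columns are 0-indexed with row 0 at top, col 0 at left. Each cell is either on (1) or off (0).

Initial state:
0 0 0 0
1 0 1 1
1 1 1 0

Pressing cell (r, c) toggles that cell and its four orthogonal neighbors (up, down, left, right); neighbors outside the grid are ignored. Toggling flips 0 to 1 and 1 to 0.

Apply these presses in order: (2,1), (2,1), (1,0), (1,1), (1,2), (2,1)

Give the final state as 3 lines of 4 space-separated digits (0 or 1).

Answer: 1 1 1 0
1 0 1 0
1 1 1 0

Derivation:
After press 1 at (2,1):
0 0 0 0
1 1 1 1
0 0 0 0

After press 2 at (2,1):
0 0 0 0
1 0 1 1
1 1 1 0

After press 3 at (1,0):
1 0 0 0
0 1 1 1
0 1 1 0

After press 4 at (1,1):
1 1 0 0
1 0 0 1
0 0 1 0

After press 5 at (1,2):
1 1 1 0
1 1 1 0
0 0 0 0

After press 6 at (2,1):
1 1 1 0
1 0 1 0
1 1 1 0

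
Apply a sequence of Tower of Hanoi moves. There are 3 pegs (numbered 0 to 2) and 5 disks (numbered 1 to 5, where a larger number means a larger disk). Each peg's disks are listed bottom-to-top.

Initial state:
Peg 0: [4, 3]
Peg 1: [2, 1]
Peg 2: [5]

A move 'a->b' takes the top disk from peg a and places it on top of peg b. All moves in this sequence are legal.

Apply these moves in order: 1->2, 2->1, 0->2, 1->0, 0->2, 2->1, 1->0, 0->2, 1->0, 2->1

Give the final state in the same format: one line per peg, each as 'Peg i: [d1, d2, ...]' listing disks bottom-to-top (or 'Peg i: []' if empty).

Answer: Peg 0: [4, 2]
Peg 1: [1]
Peg 2: [5, 3]

Derivation:
After move 1 (1->2):
Peg 0: [4, 3]
Peg 1: [2]
Peg 2: [5, 1]

After move 2 (2->1):
Peg 0: [4, 3]
Peg 1: [2, 1]
Peg 2: [5]

After move 3 (0->2):
Peg 0: [4]
Peg 1: [2, 1]
Peg 2: [5, 3]

After move 4 (1->0):
Peg 0: [4, 1]
Peg 1: [2]
Peg 2: [5, 3]

After move 5 (0->2):
Peg 0: [4]
Peg 1: [2]
Peg 2: [5, 3, 1]

After move 6 (2->1):
Peg 0: [4]
Peg 1: [2, 1]
Peg 2: [5, 3]

After move 7 (1->0):
Peg 0: [4, 1]
Peg 1: [2]
Peg 2: [5, 3]

After move 8 (0->2):
Peg 0: [4]
Peg 1: [2]
Peg 2: [5, 3, 1]

After move 9 (1->0):
Peg 0: [4, 2]
Peg 1: []
Peg 2: [5, 3, 1]

After move 10 (2->1):
Peg 0: [4, 2]
Peg 1: [1]
Peg 2: [5, 3]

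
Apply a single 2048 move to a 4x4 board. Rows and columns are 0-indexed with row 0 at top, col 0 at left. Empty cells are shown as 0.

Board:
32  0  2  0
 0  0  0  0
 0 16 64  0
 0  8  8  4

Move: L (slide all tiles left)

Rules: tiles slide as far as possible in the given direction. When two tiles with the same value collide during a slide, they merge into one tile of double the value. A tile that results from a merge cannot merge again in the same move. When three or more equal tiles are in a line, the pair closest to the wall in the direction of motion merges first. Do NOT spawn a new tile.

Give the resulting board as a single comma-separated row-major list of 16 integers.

Slide left:
row 0: [32, 0, 2, 0] -> [32, 2, 0, 0]
row 1: [0, 0, 0, 0] -> [0, 0, 0, 0]
row 2: [0, 16, 64, 0] -> [16, 64, 0, 0]
row 3: [0, 8, 8, 4] -> [16, 4, 0, 0]

Answer: 32, 2, 0, 0, 0, 0, 0, 0, 16, 64, 0, 0, 16, 4, 0, 0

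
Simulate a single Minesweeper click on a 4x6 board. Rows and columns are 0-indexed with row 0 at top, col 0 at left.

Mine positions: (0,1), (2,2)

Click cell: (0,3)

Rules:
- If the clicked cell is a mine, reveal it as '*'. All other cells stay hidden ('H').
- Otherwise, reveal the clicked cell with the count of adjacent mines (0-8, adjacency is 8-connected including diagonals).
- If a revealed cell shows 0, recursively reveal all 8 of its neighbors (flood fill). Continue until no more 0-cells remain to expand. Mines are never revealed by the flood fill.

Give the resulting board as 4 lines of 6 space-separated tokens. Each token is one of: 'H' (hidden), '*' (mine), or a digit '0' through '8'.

H H 1 0 0 0
H H 2 1 0 0
H H H 1 0 0
H H H 1 0 0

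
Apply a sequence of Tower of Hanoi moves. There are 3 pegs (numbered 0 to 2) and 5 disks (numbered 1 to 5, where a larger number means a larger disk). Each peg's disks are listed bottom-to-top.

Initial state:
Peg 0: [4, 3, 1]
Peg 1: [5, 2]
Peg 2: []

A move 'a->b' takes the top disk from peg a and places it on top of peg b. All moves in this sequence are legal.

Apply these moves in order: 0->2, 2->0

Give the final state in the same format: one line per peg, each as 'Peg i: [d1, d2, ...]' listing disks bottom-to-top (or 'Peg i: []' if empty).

Answer: Peg 0: [4, 3, 1]
Peg 1: [5, 2]
Peg 2: []

Derivation:
After move 1 (0->2):
Peg 0: [4, 3]
Peg 1: [5, 2]
Peg 2: [1]

After move 2 (2->0):
Peg 0: [4, 3, 1]
Peg 1: [5, 2]
Peg 2: []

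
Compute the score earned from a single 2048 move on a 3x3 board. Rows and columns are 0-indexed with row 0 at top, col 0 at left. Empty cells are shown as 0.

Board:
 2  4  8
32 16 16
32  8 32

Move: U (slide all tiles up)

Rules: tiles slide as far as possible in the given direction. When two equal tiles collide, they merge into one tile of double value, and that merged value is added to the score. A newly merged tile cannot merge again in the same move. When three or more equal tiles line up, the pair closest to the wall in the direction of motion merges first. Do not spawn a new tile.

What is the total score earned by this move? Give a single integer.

Answer: 64

Derivation:
Slide up:
col 0: [2, 32, 32] -> [2, 64, 0]  score +64 (running 64)
col 1: [4, 16, 8] -> [4, 16, 8]  score +0 (running 64)
col 2: [8, 16, 32] -> [8, 16, 32]  score +0 (running 64)
Board after move:
 2  4  8
64 16 16
 0  8 32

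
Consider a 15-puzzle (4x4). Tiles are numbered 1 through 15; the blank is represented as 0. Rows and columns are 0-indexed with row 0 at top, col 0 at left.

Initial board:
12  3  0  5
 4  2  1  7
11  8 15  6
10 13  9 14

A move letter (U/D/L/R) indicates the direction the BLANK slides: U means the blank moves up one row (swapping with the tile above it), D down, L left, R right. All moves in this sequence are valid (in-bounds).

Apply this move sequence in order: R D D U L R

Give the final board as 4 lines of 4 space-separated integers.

Answer: 12  3  5  7
 4  2  1  0
11  8 15  6
10 13  9 14

Derivation:
After move 1 (R):
12  3  5  0
 4  2  1  7
11  8 15  6
10 13  9 14

After move 2 (D):
12  3  5  7
 4  2  1  0
11  8 15  6
10 13  9 14

After move 3 (D):
12  3  5  7
 4  2  1  6
11  8 15  0
10 13  9 14

After move 4 (U):
12  3  5  7
 4  2  1  0
11  8 15  6
10 13  9 14

After move 5 (L):
12  3  5  7
 4  2  0  1
11  8 15  6
10 13  9 14

After move 6 (R):
12  3  5  7
 4  2  1  0
11  8 15  6
10 13  9 14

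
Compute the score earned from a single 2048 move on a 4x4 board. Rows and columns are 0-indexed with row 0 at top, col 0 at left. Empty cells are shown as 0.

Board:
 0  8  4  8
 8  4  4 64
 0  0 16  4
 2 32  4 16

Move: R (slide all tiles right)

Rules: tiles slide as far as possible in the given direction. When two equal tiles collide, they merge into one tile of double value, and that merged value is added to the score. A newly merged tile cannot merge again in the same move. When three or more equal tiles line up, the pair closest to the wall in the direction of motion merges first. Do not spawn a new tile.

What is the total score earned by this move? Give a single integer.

Slide right:
row 0: [0, 8, 4, 8] -> [0, 8, 4, 8]  score +0 (running 0)
row 1: [8, 4, 4, 64] -> [0, 8, 8, 64]  score +8 (running 8)
row 2: [0, 0, 16, 4] -> [0, 0, 16, 4]  score +0 (running 8)
row 3: [2, 32, 4, 16] -> [2, 32, 4, 16]  score +0 (running 8)
Board after move:
 0  8  4  8
 0  8  8 64
 0  0 16  4
 2 32  4 16

Answer: 8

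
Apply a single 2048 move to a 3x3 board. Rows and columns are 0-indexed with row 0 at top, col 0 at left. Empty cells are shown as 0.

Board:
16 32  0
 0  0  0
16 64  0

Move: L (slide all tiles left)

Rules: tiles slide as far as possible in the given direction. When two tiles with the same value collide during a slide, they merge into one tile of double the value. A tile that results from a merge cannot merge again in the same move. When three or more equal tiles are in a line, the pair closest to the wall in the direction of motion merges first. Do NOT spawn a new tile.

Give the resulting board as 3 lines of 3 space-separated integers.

Slide left:
row 0: [16, 32, 0] -> [16, 32, 0]
row 1: [0, 0, 0] -> [0, 0, 0]
row 2: [16, 64, 0] -> [16, 64, 0]

Answer: 16 32  0
 0  0  0
16 64  0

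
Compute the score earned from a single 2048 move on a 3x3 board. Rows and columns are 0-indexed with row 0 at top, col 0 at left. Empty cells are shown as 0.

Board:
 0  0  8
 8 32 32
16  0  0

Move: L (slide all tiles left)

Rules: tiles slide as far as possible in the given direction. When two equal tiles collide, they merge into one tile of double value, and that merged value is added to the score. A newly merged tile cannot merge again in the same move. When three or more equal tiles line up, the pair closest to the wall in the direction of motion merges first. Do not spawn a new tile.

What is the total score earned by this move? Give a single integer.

Answer: 64

Derivation:
Slide left:
row 0: [0, 0, 8] -> [8, 0, 0]  score +0 (running 0)
row 1: [8, 32, 32] -> [8, 64, 0]  score +64 (running 64)
row 2: [16, 0, 0] -> [16, 0, 0]  score +0 (running 64)
Board after move:
 8  0  0
 8 64  0
16  0  0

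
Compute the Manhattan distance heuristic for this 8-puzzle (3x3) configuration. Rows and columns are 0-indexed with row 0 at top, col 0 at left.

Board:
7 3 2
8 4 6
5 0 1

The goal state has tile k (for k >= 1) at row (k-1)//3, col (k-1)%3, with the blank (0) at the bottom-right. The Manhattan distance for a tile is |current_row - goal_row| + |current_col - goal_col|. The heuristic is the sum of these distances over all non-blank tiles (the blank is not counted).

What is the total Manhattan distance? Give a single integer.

Tile 7: at (0,0), goal (2,0), distance |0-2|+|0-0| = 2
Tile 3: at (0,1), goal (0,2), distance |0-0|+|1-2| = 1
Tile 2: at (0,2), goal (0,1), distance |0-0|+|2-1| = 1
Tile 8: at (1,0), goal (2,1), distance |1-2|+|0-1| = 2
Tile 4: at (1,1), goal (1,0), distance |1-1|+|1-0| = 1
Tile 6: at (1,2), goal (1,2), distance |1-1|+|2-2| = 0
Tile 5: at (2,0), goal (1,1), distance |2-1|+|0-1| = 2
Tile 1: at (2,2), goal (0,0), distance |2-0|+|2-0| = 4
Sum: 2 + 1 + 1 + 2 + 1 + 0 + 2 + 4 = 13

Answer: 13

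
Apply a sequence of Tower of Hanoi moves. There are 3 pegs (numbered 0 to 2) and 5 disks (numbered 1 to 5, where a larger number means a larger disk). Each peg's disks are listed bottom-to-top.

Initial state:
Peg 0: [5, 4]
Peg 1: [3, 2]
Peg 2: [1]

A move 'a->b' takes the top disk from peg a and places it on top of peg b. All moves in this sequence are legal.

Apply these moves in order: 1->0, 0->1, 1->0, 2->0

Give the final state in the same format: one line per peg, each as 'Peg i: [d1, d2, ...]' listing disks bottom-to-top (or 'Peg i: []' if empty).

After move 1 (1->0):
Peg 0: [5, 4, 2]
Peg 1: [3]
Peg 2: [1]

After move 2 (0->1):
Peg 0: [5, 4]
Peg 1: [3, 2]
Peg 2: [1]

After move 3 (1->0):
Peg 0: [5, 4, 2]
Peg 1: [3]
Peg 2: [1]

After move 4 (2->0):
Peg 0: [5, 4, 2, 1]
Peg 1: [3]
Peg 2: []

Answer: Peg 0: [5, 4, 2, 1]
Peg 1: [3]
Peg 2: []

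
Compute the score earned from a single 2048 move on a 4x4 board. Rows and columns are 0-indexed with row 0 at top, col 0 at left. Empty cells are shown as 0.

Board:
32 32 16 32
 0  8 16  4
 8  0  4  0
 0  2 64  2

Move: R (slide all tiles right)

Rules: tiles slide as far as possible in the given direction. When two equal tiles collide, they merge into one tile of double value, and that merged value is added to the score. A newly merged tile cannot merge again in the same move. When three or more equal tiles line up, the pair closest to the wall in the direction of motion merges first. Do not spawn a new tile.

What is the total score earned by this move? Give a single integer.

Slide right:
row 0: [32, 32, 16, 32] -> [0, 64, 16, 32]  score +64 (running 64)
row 1: [0, 8, 16, 4] -> [0, 8, 16, 4]  score +0 (running 64)
row 2: [8, 0, 4, 0] -> [0, 0, 8, 4]  score +0 (running 64)
row 3: [0, 2, 64, 2] -> [0, 2, 64, 2]  score +0 (running 64)
Board after move:
 0 64 16 32
 0  8 16  4
 0  0  8  4
 0  2 64  2

Answer: 64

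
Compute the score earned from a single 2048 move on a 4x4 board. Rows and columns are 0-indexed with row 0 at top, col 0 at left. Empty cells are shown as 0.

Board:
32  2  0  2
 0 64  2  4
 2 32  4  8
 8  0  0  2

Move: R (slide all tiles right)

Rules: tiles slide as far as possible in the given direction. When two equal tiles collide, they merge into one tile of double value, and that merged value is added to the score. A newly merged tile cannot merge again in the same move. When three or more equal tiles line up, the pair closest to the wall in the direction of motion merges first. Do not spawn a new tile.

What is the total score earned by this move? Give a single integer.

Slide right:
row 0: [32, 2, 0, 2] -> [0, 0, 32, 4]  score +4 (running 4)
row 1: [0, 64, 2, 4] -> [0, 64, 2, 4]  score +0 (running 4)
row 2: [2, 32, 4, 8] -> [2, 32, 4, 8]  score +0 (running 4)
row 3: [8, 0, 0, 2] -> [0, 0, 8, 2]  score +0 (running 4)
Board after move:
 0  0 32  4
 0 64  2  4
 2 32  4  8
 0  0  8  2

Answer: 4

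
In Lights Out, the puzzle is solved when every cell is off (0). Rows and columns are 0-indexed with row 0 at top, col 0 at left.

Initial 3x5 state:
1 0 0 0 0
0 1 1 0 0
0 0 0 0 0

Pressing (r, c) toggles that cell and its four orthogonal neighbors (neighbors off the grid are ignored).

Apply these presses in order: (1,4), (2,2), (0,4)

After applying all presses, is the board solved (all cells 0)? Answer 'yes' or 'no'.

Answer: no

Derivation:
After press 1 at (1,4):
1 0 0 0 1
0 1 1 1 1
0 0 0 0 1

After press 2 at (2,2):
1 0 0 0 1
0 1 0 1 1
0 1 1 1 1

After press 3 at (0,4):
1 0 0 1 0
0 1 0 1 0
0 1 1 1 1

Lights still on: 8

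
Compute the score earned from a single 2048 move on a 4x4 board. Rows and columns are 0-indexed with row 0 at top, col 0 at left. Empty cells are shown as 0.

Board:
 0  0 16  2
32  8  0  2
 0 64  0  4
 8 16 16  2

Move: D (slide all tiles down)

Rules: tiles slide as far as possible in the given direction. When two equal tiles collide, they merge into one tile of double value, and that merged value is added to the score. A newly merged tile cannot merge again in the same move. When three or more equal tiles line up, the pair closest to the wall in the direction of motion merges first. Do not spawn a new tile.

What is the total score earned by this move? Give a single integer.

Answer: 36

Derivation:
Slide down:
col 0: [0, 32, 0, 8] -> [0, 0, 32, 8]  score +0 (running 0)
col 1: [0, 8, 64, 16] -> [0, 8, 64, 16]  score +0 (running 0)
col 2: [16, 0, 0, 16] -> [0, 0, 0, 32]  score +32 (running 32)
col 3: [2, 2, 4, 2] -> [0, 4, 4, 2]  score +4 (running 36)
Board after move:
 0  0  0  0
 0  8  0  4
32 64  0  4
 8 16 32  2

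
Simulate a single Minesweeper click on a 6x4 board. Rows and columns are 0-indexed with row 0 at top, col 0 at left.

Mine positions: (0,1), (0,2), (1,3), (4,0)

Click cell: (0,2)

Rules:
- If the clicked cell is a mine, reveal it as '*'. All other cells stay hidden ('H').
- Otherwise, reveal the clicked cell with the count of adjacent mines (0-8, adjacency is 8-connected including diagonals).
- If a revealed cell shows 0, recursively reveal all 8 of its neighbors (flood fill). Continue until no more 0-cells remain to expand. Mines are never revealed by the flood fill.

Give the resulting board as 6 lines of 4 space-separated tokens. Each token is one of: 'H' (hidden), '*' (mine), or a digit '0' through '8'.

H H * H
H H H H
H H H H
H H H H
H H H H
H H H H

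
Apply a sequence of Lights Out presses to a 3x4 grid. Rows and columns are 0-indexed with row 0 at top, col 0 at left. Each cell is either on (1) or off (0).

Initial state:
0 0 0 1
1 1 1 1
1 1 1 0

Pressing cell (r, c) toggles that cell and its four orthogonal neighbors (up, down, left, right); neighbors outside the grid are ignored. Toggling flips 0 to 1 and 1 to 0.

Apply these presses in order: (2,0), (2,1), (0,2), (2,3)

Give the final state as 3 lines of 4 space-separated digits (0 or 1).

Answer: 0 1 1 0
0 0 0 0
1 1 1 1

Derivation:
After press 1 at (2,0):
0 0 0 1
0 1 1 1
0 0 1 0

After press 2 at (2,1):
0 0 0 1
0 0 1 1
1 1 0 0

After press 3 at (0,2):
0 1 1 0
0 0 0 1
1 1 0 0

After press 4 at (2,3):
0 1 1 0
0 0 0 0
1 1 1 1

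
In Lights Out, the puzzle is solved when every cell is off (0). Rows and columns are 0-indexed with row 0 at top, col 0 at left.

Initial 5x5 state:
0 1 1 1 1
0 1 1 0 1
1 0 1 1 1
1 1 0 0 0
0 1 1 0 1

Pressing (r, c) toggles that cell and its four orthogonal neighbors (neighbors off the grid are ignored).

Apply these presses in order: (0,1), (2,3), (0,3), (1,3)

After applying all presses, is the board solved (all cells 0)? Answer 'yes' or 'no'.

Answer: no

Derivation:
After press 1 at (0,1):
1 0 0 1 1
0 0 1 0 1
1 0 1 1 1
1 1 0 0 0
0 1 1 0 1

After press 2 at (2,3):
1 0 0 1 1
0 0 1 1 1
1 0 0 0 0
1 1 0 1 0
0 1 1 0 1

After press 3 at (0,3):
1 0 1 0 0
0 0 1 0 1
1 0 0 0 0
1 1 0 1 0
0 1 1 0 1

After press 4 at (1,3):
1 0 1 1 0
0 0 0 1 0
1 0 0 1 0
1 1 0 1 0
0 1 1 0 1

Lights still on: 12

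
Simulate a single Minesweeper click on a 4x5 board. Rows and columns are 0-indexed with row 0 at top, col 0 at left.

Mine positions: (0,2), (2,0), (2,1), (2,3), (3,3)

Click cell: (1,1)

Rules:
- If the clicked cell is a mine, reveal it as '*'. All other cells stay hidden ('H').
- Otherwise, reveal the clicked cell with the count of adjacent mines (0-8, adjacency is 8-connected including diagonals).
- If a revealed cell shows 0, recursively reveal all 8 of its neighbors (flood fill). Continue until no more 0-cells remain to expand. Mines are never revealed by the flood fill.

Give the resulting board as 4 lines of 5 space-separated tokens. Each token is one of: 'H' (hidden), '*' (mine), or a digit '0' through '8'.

H H H H H
H 3 H H H
H H H H H
H H H H H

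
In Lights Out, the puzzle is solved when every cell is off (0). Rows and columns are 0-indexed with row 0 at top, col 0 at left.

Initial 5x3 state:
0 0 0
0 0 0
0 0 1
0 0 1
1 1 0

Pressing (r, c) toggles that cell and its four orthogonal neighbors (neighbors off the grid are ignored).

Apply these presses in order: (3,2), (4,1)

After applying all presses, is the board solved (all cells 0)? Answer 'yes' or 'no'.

Answer: yes

Derivation:
After press 1 at (3,2):
0 0 0
0 0 0
0 0 0
0 1 0
1 1 1

After press 2 at (4,1):
0 0 0
0 0 0
0 0 0
0 0 0
0 0 0

Lights still on: 0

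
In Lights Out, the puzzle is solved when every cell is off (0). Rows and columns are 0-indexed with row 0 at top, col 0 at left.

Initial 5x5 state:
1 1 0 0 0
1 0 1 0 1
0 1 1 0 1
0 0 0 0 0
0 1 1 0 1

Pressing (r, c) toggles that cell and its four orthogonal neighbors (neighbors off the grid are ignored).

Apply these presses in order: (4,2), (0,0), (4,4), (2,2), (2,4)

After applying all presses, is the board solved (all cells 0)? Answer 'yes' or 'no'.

Answer: yes

Derivation:
After press 1 at (4,2):
1 1 0 0 0
1 0 1 0 1
0 1 1 0 1
0 0 1 0 0
0 0 0 1 1

After press 2 at (0,0):
0 0 0 0 0
0 0 1 0 1
0 1 1 0 1
0 0 1 0 0
0 0 0 1 1

After press 3 at (4,4):
0 0 0 0 0
0 0 1 0 1
0 1 1 0 1
0 0 1 0 1
0 0 0 0 0

After press 4 at (2,2):
0 0 0 0 0
0 0 0 0 1
0 0 0 1 1
0 0 0 0 1
0 0 0 0 0

After press 5 at (2,4):
0 0 0 0 0
0 0 0 0 0
0 0 0 0 0
0 0 0 0 0
0 0 0 0 0

Lights still on: 0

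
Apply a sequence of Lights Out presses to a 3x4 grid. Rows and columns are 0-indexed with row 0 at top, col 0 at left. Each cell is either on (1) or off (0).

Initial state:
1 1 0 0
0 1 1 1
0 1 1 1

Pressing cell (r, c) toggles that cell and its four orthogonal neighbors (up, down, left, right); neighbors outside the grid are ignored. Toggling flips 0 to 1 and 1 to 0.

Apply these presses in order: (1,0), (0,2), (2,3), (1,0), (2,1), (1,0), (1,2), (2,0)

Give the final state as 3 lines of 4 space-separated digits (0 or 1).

After press 1 at (1,0):
0 1 0 0
1 0 1 1
1 1 1 1

After press 2 at (0,2):
0 0 1 1
1 0 0 1
1 1 1 1

After press 3 at (2,3):
0 0 1 1
1 0 0 0
1 1 0 0

After press 4 at (1,0):
1 0 1 1
0 1 0 0
0 1 0 0

After press 5 at (2,1):
1 0 1 1
0 0 0 0
1 0 1 0

After press 6 at (1,0):
0 0 1 1
1 1 0 0
0 0 1 0

After press 7 at (1,2):
0 0 0 1
1 0 1 1
0 0 0 0

After press 8 at (2,0):
0 0 0 1
0 0 1 1
1 1 0 0

Answer: 0 0 0 1
0 0 1 1
1 1 0 0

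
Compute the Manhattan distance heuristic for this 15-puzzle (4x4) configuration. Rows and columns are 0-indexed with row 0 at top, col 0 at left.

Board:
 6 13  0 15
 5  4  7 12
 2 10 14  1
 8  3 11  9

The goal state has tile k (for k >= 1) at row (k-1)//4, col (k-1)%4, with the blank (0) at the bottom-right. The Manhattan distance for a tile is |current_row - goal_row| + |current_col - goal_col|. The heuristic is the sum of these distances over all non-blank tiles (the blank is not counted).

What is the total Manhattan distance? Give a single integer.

Answer: 38

Derivation:
Tile 6: at (0,0), goal (1,1), distance |0-1|+|0-1| = 2
Tile 13: at (0,1), goal (3,0), distance |0-3|+|1-0| = 4
Tile 15: at (0,3), goal (3,2), distance |0-3|+|3-2| = 4
Tile 5: at (1,0), goal (1,0), distance |1-1|+|0-0| = 0
Tile 4: at (1,1), goal (0,3), distance |1-0|+|1-3| = 3
Tile 7: at (1,2), goal (1,2), distance |1-1|+|2-2| = 0
Tile 12: at (1,3), goal (2,3), distance |1-2|+|3-3| = 1
Tile 2: at (2,0), goal (0,1), distance |2-0|+|0-1| = 3
Tile 10: at (2,1), goal (2,1), distance |2-2|+|1-1| = 0
Tile 14: at (2,2), goal (3,1), distance |2-3|+|2-1| = 2
Tile 1: at (2,3), goal (0,0), distance |2-0|+|3-0| = 5
Tile 8: at (3,0), goal (1,3), distance |3-1|+|0-3| = 5
Tile 3: at (3,1), goal (0,2), distance |3-0|+|1-2| = 4
Tile 11: at (3,2), goal (2,2), distance |3-2|+|2-2| = 1
Tile 9: at (3,3), goal (2,0), distance |3-2|+|3-0| = 4
Sum: 2 + 4 + 4 + 0 + 3 + 0 + 1 + 3 + 0 + 2 + 5 + 5 + 4 + 1 + 4 = 38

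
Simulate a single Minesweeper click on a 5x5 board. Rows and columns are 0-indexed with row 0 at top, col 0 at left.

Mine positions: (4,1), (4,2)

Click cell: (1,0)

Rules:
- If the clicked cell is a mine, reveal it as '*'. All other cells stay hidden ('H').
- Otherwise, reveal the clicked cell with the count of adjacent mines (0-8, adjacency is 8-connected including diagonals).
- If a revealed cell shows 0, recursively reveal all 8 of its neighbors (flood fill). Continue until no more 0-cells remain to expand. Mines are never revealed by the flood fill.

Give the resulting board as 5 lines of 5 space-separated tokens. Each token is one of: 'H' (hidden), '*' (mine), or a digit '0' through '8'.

0 0 0 0 0
0 0 0 0 0
0 0 0 0 0
1 2 2 1 0
H H H 1 0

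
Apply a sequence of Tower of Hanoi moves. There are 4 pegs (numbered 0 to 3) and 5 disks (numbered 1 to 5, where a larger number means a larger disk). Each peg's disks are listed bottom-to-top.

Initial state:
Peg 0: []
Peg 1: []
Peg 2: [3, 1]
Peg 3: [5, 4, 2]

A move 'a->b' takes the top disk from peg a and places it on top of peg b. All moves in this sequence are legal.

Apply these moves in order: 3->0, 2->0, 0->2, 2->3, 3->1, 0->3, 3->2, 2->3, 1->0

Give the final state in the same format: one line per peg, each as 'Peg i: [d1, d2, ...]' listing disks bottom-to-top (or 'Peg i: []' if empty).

After move 1 (3->0):
Peg 0: [2]
Peg 1: []
Peg 2: [3, 1]
Peg 3: [5, 4]

After move 2 (2->0):
Peg 0: [2, 1]
Peg 1: []
Peg 2: [3]
Peg 3: [5, 4]

After move 3 (0->2):
Peg 0: [2]
Peg 1: []
Peg 2: [3, 1]
Peg 3: [5, 4]

After move 4 (2->3):
Peg 0: [2]
Peg 1: []
Peg 2: [3]
Peg 3: [5, 4, 1]

After move 5 (3->1):
Peg 0: [2]
Peg 1: [1]
Peg 2: [3]
Peg 3: [5, 4]

After move 6 (0->3):
Peg 0: []
Peg 1: [1]
Peg 2: [3]
Peg 3: [5, 4, 2]

After move 7 (3->2):
Peg 0: []
Peg 1: [1]
Peg 2: [3, 2]
Peg 3: [5, 4]

After move 8 (2->3):
Peg 0: []
Peg 1: [1]
Peg 2: [3]
Peg 3: [5, 4, 2]

After move 9 (1->0):
Peg 0: [1]
Peg 1: []
Peg 2: [3]
Peg 3: [5, 4, 2]

Answer: Peg 0: [1]
Peg 1: []
Peg 2: [3]
Peg 3: [5, 4, 2]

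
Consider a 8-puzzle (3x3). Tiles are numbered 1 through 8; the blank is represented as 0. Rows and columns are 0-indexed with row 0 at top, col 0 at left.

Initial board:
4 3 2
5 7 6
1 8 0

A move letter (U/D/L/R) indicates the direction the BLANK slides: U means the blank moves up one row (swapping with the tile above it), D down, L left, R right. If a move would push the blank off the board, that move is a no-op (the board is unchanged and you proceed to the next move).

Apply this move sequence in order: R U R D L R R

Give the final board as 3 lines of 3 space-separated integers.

After move 1 (R):
4 3 2
5 7 6
1 8 0

After move 2 (U):
4 3 2
5 7 0
1 8 6

After move 3 (R):
4 3 2
5 7 0
1 8 6

After move 4 (D):
4 3 2
5 7 6
1 8 0

After move 5 (L):
4 3 2
5 7 6
1 0 8

After move 6 (R):
4 3 2
5 7 6
1 8 0

After move 7 (R):
4 3 2
5 7 6
1 8 0

Answer: 4 3 2
5 7 6
1 8 0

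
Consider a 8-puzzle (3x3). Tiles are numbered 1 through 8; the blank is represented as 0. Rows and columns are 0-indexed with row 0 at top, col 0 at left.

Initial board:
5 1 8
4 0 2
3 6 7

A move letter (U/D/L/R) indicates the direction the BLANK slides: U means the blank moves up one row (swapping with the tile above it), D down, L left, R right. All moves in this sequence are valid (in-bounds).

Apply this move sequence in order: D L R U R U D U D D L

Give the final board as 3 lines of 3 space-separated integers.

After move 1 (D):
5 1 8
4 6 2
3 0 7

After move 2 (L):
5 1 8
4 6 2
0 3 7

After move 3 (R):
5 1 8
4 6 2
3 0 7

After move 4 (U):
5 1 8
4 0 2
3 6 7

After move 5 (R):
5 1 8
4 2 0
3 6 7

After move 6 (U):
5 1 0
4 2 8
3 6 7

After move 7 (D):
5 1 8
4 2 0
3 6 7

After move 8 (U):
5 1 0
4 2 8
3 6 7

After move 9 (D):
5 1 8
4 2 0
3 6 7

After move 10 (D):
5 1 8
4 2 7
3 6 0

After move 11 (L):
5 1 8
4 2 7
3 0 6

Answer: 5 1 8
4 2 7
3 0 6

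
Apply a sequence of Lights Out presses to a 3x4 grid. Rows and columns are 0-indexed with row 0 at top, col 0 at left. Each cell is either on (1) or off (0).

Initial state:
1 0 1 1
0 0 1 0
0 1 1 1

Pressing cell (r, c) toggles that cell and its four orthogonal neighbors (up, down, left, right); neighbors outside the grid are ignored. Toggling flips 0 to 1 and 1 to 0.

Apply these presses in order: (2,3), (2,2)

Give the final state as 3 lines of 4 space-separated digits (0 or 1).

After press 1 at (2,3):
1 0 1 1
0 0 1 1
0 1 0 0

After press 2 at (2,2):
1 0 1 1
0 0 0 1
0 0 1 1

Answer: 1 0 1 1
0 0 0 1
0 0 1 1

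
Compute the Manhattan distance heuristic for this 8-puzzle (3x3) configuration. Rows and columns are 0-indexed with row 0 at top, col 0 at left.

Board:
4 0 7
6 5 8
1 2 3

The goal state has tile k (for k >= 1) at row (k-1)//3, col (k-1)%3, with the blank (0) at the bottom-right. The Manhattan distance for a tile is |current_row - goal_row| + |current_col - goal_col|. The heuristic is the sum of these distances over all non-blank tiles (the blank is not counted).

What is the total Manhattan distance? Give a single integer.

Tile 4: at (0,0), goal (1,0), distance |0-1|+|0-0| = 1
Tile 7: at (0,2), goal (2,0), distance |0-2|+|2-0| = 4
Tile 6: at (1,0), goal (1,2), distance |1-1|+|0-2| = 2
Tile 5: at (1,1), goal (1,1), distance |1-1|+|1-1| = 0
Tile 8: at (1,2), goal (2,1), distance |1-2|+|2-1| = 2
Tile 1: at (2,0), goal (0,0), distance |2-0|+|0-0| = 2
Tile 2: at (2,1), goal (0,1), distance |2-0|+|1-1| = 2
Tile 3: at (2,2), goal (0,2), distance |2-0|+|2-2| = 2
Sum: 1 + 4 + 2 + 0 + 2 + 2 + 2 + 2 = 15

Answer: 15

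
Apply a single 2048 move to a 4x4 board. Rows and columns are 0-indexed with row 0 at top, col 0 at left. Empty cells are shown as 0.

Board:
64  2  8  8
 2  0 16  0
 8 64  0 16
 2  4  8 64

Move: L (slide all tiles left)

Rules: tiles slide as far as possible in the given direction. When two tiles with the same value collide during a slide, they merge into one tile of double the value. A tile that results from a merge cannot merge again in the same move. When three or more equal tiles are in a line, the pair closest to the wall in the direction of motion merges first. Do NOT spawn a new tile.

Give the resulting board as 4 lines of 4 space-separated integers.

Slide left:
row 0: [64, 2, 8, 8] -> [64, 2, 16, 0]
row 1: [2, 0, 16, 0] -> [2, 16, 0, 0]
row 2: [8, 64, 0, 16] -> [8, 64, 16, 0]
row 3: [2, 4, 8, 64] -> [2, 4, 8, 64]

Answer: 64  2 16  0
 2 16  0  0
 8 64 16  0
 2  4  8 64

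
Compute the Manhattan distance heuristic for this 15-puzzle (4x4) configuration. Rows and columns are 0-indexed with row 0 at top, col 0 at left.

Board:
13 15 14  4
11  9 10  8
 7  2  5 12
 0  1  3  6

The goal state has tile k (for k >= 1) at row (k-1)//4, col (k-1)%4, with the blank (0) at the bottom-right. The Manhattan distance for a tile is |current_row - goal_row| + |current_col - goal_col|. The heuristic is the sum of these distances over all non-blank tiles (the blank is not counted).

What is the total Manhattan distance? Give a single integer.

Answer: 37

Derivation:
Tile 13: at (0,0), goal (3,0), distance |0-3|+|0-0| = 3
Tile 15: at (0,1), goal (3,2), distance |0-3|+|1-2| = 4
Tile 14: at (0,2), goal (3,1), distance |0-3|+|2-1| = 4
Tile 4: at (0,3), goal (0,3), distance |0-0|+|3-3| = 0
Tile 11: at (1,0), goal (2,2), distance |1-2|+|0-2| = 3
Tile 9: at (1,1), goal (2,0), distance |1-2|+|1-0| = 2
Tile 10: at (1,2), goal (2,1), distance |1-2|+|2-1| = 2
Tile 8: at (1,3), goal (1,3), distance |1-1|+|3-3| = 0
Tile 7: at (2,0), goal (1,2), distance |2-1|+|0-2| = 3
Tile 2: at (2,1), goal (0,1), distance |2-0|+|1-1| = 2
Tile 5: at (2,2), goal (1,0), distance |2-1|+|2-0| = 3
Tile 12: at (2,3), goal (2,3), distance |2-2|+|3-3| = 0
Tile 1: at (3,1), goal (0,0), distance |3-0|+|1-0| = 4
Tile 3: at (3,2), goal (0,2), distance |3-0|+|2-2| = 3
Tile 6: at (3,3), goal (1,1), distance |3-1|+|3-1| = 4
Sum: 3 + 4 + 4 + 0 + 3 + 2 + 2 + 0 + 3 + 2 + 3 + 0 + 4 + 3 + 4 = 37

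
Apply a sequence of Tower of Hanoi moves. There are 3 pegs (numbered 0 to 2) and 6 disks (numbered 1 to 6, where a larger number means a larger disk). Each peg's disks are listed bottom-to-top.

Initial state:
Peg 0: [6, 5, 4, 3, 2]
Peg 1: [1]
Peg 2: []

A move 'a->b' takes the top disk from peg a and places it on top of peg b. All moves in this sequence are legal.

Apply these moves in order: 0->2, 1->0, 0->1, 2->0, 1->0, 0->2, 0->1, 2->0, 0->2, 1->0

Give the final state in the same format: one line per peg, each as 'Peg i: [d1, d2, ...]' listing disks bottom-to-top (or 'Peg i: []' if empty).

Answer: Peg 0: [6, 5, 4, 3, 2]
Peg 1: []
Peg 2: [1]

Derivation:
After move 1 (0->2):
Peg 0: [6, 5, 4, 3]
Peg 1: [1]
Peg 2: [2]

After move 2 (1->0):
Peg 0: [6, 5, 4, 3, 1]
Peg 1: []
Peg 2: [2]

After move 3 (0->1):
Peg 0: [6, 5, 4, 3]
Peg 1: [1]
Peg 2: [2]

After move 4 (2->0):
Peg 0: [6, 5, 4, 3, 2]
Peg 1: [1]
Peg 2: []

After move 5 (1->0):
Peg 0: [6, 5, 4, 3, 2, 1]
Peg 1: []
Peg 2: []

After move 6 (0->2):
Peg 0: [6, 5, 4, 3, 2]
Peg 1: []
Peg 2: [1]

After move 7 (0->1):
Peg 0: [6, 5, 4, 3]
Peg 1: [2]
Peg 2: [1]

After move 8 (2->0):
Peg 0: [6, 5, 4, 3, 1]
Peg 1: [2]
Peg 2: []

After move 9 (0->2):
Peg 0: [6, 5, 4, 3]
Peg 1: [2]
Peg 2: [1]

After move 10 (1->0):
Peg 0: [6, 5, 4, 3, 2]
Peg 1: []
Peg 2: [1]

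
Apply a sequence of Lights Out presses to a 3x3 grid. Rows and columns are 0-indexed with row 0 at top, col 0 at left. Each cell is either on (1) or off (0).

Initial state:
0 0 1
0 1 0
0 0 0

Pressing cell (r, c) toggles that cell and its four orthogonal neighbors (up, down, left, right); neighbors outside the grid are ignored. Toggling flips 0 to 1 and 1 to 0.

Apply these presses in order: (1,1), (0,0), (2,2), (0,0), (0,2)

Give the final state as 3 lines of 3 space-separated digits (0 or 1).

Answer: 0 0 0
1 0 1
0 0 1

Derivation:
After press 1 at (1,1):
0 1 1
1 0 1
0 1 0

After press 2 at (0,0):
1 0 1
0 0 1
0 1 0

After press 3 at (2,2):
1 0 1
0 0 0
0 0 1

After press 4 at (0,0):
0 1 1
1 0 0
0 0 1

After press 5 at (0,2):
0 0 0
1 0 1
0 0 1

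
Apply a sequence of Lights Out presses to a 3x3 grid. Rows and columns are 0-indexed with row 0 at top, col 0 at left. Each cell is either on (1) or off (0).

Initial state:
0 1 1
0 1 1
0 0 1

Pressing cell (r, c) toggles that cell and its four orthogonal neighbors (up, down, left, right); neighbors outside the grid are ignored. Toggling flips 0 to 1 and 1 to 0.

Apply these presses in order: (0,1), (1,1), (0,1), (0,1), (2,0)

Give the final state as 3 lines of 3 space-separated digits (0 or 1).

Answer: 1 1 0
0 1 0
1 0 1

Derivation:
After press 1 at (0,1):
1 0 0
0 0 1
0 0 1

After press 2 at (1,1):
1 1 0
1 1 0
0 1 1

After press 3 at (0,1):
0 0 1
1 0 0
0 1 1

After press 4 at (0,1):
1 1 0
1 1 0
0 1 1

After press 5 at (2,0):
1 1 0
0 1 0
1 0 1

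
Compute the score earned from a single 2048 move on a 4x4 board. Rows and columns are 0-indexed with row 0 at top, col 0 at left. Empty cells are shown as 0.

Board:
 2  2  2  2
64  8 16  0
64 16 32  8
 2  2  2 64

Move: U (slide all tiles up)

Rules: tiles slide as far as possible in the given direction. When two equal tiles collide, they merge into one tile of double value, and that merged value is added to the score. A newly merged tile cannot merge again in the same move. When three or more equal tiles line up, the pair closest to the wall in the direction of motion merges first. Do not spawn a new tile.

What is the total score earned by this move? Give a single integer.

Slide up:
col 0: [2, 64, 64, 2] -> [2, 128, 2, 0]  score +128 (running 128)
col 1: [2, 8, 16, 2] -> [2, 8, 16, 2]  score +0 (running 128)
col 2: [2, 16, 32, 2] -> [2, 16, 32, 2]  score +0 (running 128)
col 3: [2, 0, 8, 64] -> [2, 8, 64, 0]  score +0 (running 128)
Board after move:
  2   2   2   2
128   8  16   8
  2  16  32  64
  0   2   2   0

Answer: 128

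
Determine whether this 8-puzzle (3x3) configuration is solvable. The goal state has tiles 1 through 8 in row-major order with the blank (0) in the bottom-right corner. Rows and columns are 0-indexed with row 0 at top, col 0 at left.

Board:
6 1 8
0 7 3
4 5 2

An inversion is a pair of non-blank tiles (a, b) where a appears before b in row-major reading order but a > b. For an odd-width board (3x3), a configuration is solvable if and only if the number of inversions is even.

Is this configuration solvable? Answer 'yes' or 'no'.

Answer: no

Derivation:
Inversions (pairs i<j in row-major order where tile[i] > tile[j] > 0): 17
17 is odd, so the puzzle is not solvable.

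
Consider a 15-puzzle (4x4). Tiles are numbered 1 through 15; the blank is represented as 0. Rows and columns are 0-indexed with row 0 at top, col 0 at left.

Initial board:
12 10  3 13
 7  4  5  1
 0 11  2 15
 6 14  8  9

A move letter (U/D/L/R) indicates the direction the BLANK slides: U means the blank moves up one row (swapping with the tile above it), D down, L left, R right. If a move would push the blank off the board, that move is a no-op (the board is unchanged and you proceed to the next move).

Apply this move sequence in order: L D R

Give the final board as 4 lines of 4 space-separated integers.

After move 1 (L):
12 10  3 13
 7  4  5  1
 0 11  2 15
 6 14  8  9

After move 2 (D):
12 10  3 13
 7  4  5  1
 6 11  2 15
 0 14  8  9

After move 3 (R):
12 10  3 13
 7  4  5  1
 6 11  2 15
14  0  8  9

Answer: 12 10  3 13
 7  4  5  1
 6 11  2 15
14  0  8  9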